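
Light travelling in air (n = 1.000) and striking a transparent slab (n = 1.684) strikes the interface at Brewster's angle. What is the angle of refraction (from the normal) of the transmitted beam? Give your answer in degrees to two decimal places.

θ_t ≈ 30.70°

θ_B = arctan(n₂/n₁) = arctan(1.684/1.000) = 59.30°.
At Brewster's angle the reflected and refracted rays are perpendicular, so θ_t = 90° − θ_B = 90° − 59.30° = 30.70°.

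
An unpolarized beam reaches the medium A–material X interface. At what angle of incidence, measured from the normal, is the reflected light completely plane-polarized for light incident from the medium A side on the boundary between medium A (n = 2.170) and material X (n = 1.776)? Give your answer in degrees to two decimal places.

θ_B ≈ 39.30°

Here n₂/n₁ = 1.776/2.170 = 0.8184, and Brewster's law gives tan θ_B = n₂/n₁. Taking the arctangent, θ_B = 39.30°.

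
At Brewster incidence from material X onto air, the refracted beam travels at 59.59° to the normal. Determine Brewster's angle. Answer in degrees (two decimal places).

Since the reflected and refracted rays are at right angles at the polarizing angle, θ_B + θ_t = 90°.
θ_B = 90° − 59.59° = 30.41°.

θ_B ≈ 30.41°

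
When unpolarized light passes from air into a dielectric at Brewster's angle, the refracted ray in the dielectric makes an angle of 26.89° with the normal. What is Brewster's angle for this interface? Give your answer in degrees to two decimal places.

Since the reflected and refracted rays are at right angles at the polarizing angle, θ_B + θ_t = 90°.
θ_B = 90° − 26.89° = 63.11°.

θ_B ≈ 63.11°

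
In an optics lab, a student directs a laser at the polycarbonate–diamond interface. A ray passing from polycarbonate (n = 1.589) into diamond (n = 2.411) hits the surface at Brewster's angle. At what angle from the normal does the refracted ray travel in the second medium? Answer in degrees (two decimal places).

θ_t ≈ 33.39°

tan θ_B = n₂/n₁ = 2.411/1.589 = 1.5173, so θ_B = 56.61°.
Since θ_B + θ_t = 90° at Brewster incidence, θ_t = 90° − 56.61° = 33.39°.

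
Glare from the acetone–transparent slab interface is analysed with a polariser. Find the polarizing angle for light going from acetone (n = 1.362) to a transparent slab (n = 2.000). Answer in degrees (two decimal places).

Brewster's condition: tan θ_B = n₂/n₁ = 2.000/1.362 = 1.4684. Taking the arctangent, θ_B = 55.75°.

θ_B ≈ 55.75°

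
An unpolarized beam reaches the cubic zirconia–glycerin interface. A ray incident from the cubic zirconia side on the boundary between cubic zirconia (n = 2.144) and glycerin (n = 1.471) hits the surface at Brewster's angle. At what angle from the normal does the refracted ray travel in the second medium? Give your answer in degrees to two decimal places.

tan θ_B = n₂/n₁ = 1.471/2.144 = 0.6861, so θ_B = 34.45°.
At Brewster's angle the reflected and refracted rays are perpendicular, so θ_t = 90° − θ_B = 90° − 34.45° = 55.55°.

θ_t ≈ 55.55°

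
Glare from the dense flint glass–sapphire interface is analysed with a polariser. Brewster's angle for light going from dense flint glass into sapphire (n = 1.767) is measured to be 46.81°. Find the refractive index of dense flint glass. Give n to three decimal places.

Full polarization of the reflected beam means tan θ_B = n₂/n₁, where n₁ is the incident medium (dense flint glass).
n₁ = n₂ / tan θ_B = 1.767 / tan 46.81° = 1.659.

n ≈ 1.659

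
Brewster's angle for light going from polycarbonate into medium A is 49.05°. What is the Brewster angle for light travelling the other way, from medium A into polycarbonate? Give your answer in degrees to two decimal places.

The two Brewster angles are complementary: θ_B' = 90° − θ_B = 90° − 49.05° = 40.95°.

θ_B' ≈ 40.95°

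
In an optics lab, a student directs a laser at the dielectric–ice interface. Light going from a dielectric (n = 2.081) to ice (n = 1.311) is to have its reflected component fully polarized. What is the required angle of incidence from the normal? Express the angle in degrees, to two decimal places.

Brewster's condition: tan θ_B = n₂/n₁ = 1.311/2.081 = 0.6300.
So θ_B = arctan 0.6300 = 32.21°.

θ_B ≈ 32.21°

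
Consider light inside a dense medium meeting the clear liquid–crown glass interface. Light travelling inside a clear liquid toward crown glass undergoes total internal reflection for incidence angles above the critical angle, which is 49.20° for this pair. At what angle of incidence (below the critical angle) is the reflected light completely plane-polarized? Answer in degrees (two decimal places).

At the critical angle sin θ_c = n₂/n₁, giving n₂/n₁ = sin 49.20° = 0.7570.
Then tan θ_B = n₂/n₁ = 0.7570, so θ_B = arctan 0.7570 = 37.13°.

θ_B ≈ 37.13°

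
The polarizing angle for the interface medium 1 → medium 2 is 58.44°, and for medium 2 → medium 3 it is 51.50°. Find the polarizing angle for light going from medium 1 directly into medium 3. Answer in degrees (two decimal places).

θ_B ≈ 63.96°

n₂/n₁ = tan 58.44° = 1.6280 and n₃/n₂ = tan 51.50° = 1.2572.
Multiplying, n₃/n₁ = 1.6280 × 1.2572 = 2.0467, and θ_B(1→3) = arctan 2.0467 = 63.96°.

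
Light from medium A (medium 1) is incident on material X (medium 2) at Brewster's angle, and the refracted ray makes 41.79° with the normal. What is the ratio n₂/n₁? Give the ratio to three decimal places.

θ_B + θ_t = 90°, so θ_B = 90° − 41.79° = 48.21°.
tan θ_B = n₂/n₁, so n₂/n₁ = tan 48.21° = 1.119.

n₂/n₁ ≈ 1.119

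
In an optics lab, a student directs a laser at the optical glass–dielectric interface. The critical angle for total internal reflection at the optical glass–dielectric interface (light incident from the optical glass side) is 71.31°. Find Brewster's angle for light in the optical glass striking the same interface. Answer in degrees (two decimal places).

At the critical angle sin θ_c = n₂/n₁, giving n₂/n₁ = sin 71.31° = 0.9473.
Then tan θ_B = n₂/n₁ = 0.9473, so θ_B = arctan 0.9473 = 43.45°.

θ_B ≈ 43.45°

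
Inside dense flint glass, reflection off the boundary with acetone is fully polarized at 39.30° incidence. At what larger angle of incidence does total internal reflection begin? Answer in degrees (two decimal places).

θ_c ≈ 54.93°

From Brewster, n₂/n₁ = tan θ_B = tan 39.30° = 0.8185.
Then sin θ_c = n₂/n₁ = 0.8185, so θ_c = arcsin 0.8185 = 54.93°.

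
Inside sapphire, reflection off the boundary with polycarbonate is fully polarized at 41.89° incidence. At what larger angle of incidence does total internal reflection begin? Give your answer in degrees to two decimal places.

n₂/n₁ = tan 41.89° = 0.8969; the critical angle satisfies sin θ_c = n₂/n₁.
θ_c = arcsin(0.8969) = 63.76°.

θ_c ≈ 63.76°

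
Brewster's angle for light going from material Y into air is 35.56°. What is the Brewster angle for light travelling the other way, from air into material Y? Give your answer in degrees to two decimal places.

θ_B' ≈ 54.44°

tan θ_B' = n₁/n₂ = 1/tan θ_B, so θ_B' = 90° − θ_B.
θ_B' = 90° − 35.56° = 54.44°.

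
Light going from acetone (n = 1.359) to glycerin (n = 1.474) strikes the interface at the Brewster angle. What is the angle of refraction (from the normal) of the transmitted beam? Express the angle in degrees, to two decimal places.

tan θ_B = n₂/n₁ = 1.474/1.359 = 1.0846, so θ_B = 47.32°.
At Brewster's angle the reflected and refracted rays are perpendicular, so θ_t = 90° − θ_B = 90° − 47.32° = 42.68°.

θ_t ≈ 42.68°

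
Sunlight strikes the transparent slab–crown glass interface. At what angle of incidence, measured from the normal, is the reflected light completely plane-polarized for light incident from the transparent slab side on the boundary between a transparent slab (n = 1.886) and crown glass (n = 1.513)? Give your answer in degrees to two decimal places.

θ_B ≈ 38.74°

Here n₂/n₁ = 1.513/1.886 = 0.8022, and Brewster's law gives tan θ_B = n₂/n₁.
So θ_B = arctan 0.8022 = 38.74°.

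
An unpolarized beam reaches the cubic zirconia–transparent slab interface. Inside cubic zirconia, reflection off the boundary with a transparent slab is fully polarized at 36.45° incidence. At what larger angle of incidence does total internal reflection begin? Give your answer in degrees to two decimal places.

From Brewster, n₂/n₁ = tan θ_B = tan 36.45° = 0.7386.
Then sin θ_c = n₂/n₁ = 0.7386, so θ_c = arcsin 0.7386 = 47.61°.

θ_c ≈ 47.61°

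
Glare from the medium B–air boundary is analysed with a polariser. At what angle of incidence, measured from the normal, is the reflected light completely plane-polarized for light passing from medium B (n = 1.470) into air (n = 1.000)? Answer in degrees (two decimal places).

The reflected p-component vanishes when tan θ_B = n₂/n₁.
Brewster's condition: tan θ_B = n₂/n₁ = 1.000/1.470 = 0.6803. Taking the arctangent, θ_B = 34.23°.

θ_B ≈ 34.23°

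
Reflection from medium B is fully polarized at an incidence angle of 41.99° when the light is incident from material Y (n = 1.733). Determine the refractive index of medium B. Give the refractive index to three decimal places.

At Brewster's angle, tan θ_B = n₂/n₁ with n₁ on the incident side (material Y) and n₂ on the transmitted side (medium B).
n₂ = n₁ tan θ_B = 1.733 × tan 41.99° = 1.560.

n ≈ 1.560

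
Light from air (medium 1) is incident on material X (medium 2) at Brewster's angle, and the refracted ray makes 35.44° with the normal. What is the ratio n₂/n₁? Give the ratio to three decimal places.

n₂/n₁ ≈ 1.405

θ_B + θ_t = 90°, so θ_B = 90° − 35.44° = 54.56°.
tan θ_B = n₂/n₁, so n₂/n₁ = tan 54.56° = 1.405.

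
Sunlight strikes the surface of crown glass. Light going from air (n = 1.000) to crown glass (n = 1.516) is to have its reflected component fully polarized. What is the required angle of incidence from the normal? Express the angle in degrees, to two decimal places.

θ_B ≈ 56.59°

Brewster's condition: tan θ_B = n₂/n₁ = 1.516/1.000 = 1.5160.
So θ_B = arctan 1.5160 = 56.59°.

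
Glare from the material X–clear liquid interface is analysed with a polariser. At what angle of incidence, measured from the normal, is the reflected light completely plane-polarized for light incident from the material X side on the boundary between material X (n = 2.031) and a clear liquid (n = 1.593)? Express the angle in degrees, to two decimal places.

θ_B ≈ 38.11°

Here n₂/n₁ = 1.593/2.031 = 0.7843, and Brewster's law gives tan θ_B = n₂/n₁.
So θ_B = arctan 0.7843 = 38.11°.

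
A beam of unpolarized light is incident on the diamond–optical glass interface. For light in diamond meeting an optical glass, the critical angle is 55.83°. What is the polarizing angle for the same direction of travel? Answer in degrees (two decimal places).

θ_B ≈ 39.60°

sin θ_c = n₂/n₁, so n₂/n₁ = sin 55.83° = 0.8274.
Brewster: tan θ_B = n₂/n₁ = 0.8274.
θ_B = arctan(0.8274) = 39.60°.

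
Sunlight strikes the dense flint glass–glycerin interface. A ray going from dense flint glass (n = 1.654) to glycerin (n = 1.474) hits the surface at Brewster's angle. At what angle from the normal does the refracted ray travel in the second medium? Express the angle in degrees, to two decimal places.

θ_t ≈ 48.29°

θ_B = arctan(n₂/n₁) = arctan(1.474/1.654) = 41.71°.
At Brewster's angle the reflected and refracted rays are perpendicular, so θ_t = 90° − θ_B = 90° − 41.71° = 48.29°.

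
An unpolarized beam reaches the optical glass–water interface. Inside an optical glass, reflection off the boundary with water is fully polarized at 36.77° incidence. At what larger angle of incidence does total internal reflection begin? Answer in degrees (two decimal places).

tan θ_B = n₂/n₁ = tan 36.77° = 0.7473.
Total internal reflection: sin θ_c = n₂/n₁ = 0.7473.
θ_c = arcsin(0.7473) = 48.36°.

θ_c ≈ 48.36°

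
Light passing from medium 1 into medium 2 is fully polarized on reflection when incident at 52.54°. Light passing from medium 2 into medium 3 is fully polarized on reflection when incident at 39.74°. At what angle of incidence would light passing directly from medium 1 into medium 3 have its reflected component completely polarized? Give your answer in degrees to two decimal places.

θ_B ≈ 47.34°

Each Brewster angle gives a ratio: n₂/n₁ = tan 52.54° = 1.3051, n₃/n₂ = tan 39.74° = 0.8314.
n₃/n₁ = 1.0851. Then tan θ_B(1→3) = n₃/n₁, so θ_B(1→3) = arctan(1.0851) = 47.34°.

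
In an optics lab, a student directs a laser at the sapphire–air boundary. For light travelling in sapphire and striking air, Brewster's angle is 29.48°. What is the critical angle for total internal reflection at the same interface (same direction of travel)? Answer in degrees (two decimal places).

θ_c ≈ 34.42°

From Brewster, n₂/n₁ = tan θ_B = tan 29.48° = 0.5653.
Then sin θ_c = n₂/n₁ = 0.5653, so θ_c = arcsin 0.5653 = 34.42°.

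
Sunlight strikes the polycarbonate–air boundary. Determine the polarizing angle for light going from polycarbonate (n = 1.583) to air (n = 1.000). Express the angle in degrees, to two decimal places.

The reflected p-component vanishes when tan θ_B = n₂/n₁.
Here n₂/n₁ = 1.000/1.583 = 0.6317, and Brewster's law gives tan θ_B = n₂/n₁.
θ_B = arctan(0.6317) = 32.28°.

θ_B ≈ 32.28°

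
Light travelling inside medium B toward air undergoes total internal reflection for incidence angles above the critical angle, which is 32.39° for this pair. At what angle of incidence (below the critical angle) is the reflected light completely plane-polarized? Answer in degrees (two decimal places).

θ_B ≈ 28.18°

n₂/n₁ = sin θ_c = sin 32.39° = 0.5357.
tan θ_B equals the same ratio, so θ_B = arctan(0.5357) = 28.18°.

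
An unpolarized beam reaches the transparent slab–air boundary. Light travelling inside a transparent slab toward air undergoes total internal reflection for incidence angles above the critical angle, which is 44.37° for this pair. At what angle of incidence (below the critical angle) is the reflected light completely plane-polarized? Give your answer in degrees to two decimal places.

θ_B ≈ 34.96°

At the critical angle sin θ_c = n₂/n₁, giving n₂/n₁ = sin 44.37° = 0.6993.
Then tan θ_B = n₂/n₁ = 0.6993, so θ_B = arctan 0.6993 = 34.96°.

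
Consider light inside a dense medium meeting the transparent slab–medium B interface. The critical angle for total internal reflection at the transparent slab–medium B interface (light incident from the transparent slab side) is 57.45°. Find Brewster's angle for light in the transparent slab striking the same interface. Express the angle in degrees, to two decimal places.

θ_B ≈ 40.13°

At the critical angle sin θ_c = n₂/n₁, giving n₂/n₁ = sin 57.45° = 0.8429.
Then tan θ_B = n₂/n₁ = 0.8429, so θ_B = arctan 0.8429 = 40.13°.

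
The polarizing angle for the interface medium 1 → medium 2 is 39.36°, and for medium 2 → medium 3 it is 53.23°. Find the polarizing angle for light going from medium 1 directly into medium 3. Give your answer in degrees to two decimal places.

θ_B ≈ 47.66°

tan θ_B(1→2) = n₂/n₁ = tan 39.36° = 0.8202.
tan θ_B(2→3) = n₃/n₂ = tan 53.23° = 1.3382.
So n₃/n₁ = (n₂/n₁)(n₃/n₂) = 0.8202 × 1.3382 = 1.0976.
θ_B(1→3) = arctan(1.0976) = 47.66°.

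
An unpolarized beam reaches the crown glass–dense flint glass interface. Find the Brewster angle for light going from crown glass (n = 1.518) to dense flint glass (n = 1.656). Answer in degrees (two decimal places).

θ_B ≈ 47.49°

The reflected p-component vanishes when tan θ_B = n₂/n₁.
Brewster's condition: tan θ_B = n₂/n₁ = 1.656/1.518 = 1.0909. Taking the arctangent, θ_B = 47.49°.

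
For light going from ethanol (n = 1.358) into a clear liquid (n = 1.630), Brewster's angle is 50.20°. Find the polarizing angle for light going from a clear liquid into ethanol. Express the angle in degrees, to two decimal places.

θ_B' ≈ 39.80°

The two Brewster angles are complementary: θ_B' = 90° − θ_B = 90° − 50.20° = 39.80°.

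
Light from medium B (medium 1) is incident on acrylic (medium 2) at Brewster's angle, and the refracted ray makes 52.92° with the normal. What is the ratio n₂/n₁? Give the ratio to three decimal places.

θ_B + θ_t = 90°, so θ_B = 90° − 52.92° = 37.08°.
Then n₂/n₁ = tan θ_B = tan 37.08° = 0.756.

n₂/n₁ ≈ 0.756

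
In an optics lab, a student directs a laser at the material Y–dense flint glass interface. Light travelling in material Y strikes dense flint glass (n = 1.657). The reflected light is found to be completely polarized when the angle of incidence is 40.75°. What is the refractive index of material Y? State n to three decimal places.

n ≈ 1.923

Brewster's law: tan θ_B = n₂/n₁ (light incident in material Y, refracted into dense flint glass).
n₁ = n₂ / tan θ_B = 1.657 / tan 40.75° = 1.923.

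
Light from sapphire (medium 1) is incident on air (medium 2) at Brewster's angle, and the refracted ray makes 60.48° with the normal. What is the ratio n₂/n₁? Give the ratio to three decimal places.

n₂/n₁ ≈ 0.566

At Brewster incidence θ_B = 90° − θ_t = 90° − 60.48° = 29.52°.
tan θ_B = n₂/n₁, so n₂/n₁ = tan 29.52° = 0.566.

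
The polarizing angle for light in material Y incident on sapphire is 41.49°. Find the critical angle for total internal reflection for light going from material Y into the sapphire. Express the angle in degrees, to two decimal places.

θ_c ≈ 62.18°

From Brewster, n₂/n₁ = tan θ_B = tan 41.49° = 0.8844.
Then sin θ_c = n₂/n₁ = 0.8844, so θ_c = arcsin 0.8844 = 62.18°.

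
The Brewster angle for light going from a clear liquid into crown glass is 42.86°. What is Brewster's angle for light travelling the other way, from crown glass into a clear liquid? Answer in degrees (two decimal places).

tan θ_B' = n₁/n₂ = 1/tan θ_B, so θ_B' = 90° − θ_B.
θ_B' = 90° − 42.86° = 47.14°.

θ_B' ≈ 47.14°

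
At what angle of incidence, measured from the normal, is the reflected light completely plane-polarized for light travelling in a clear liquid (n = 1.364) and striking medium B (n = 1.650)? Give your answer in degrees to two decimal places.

θ_B ≈ 50.42°

The reflected p-component vanishes when tan θ_B = n₂/n₁.
tan θ_B = n₂/n₁ = 1.650/1.364 = 1.2097. Taking the arctangent, θ_B = 50.42°.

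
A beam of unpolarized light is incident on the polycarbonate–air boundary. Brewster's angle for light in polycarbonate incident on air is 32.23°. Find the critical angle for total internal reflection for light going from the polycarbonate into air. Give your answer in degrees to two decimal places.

θ_c ≈ 39.08°

n₂/n₁ = tan 32.23° = 0.6305; the critical angle satisfies sin θ_c = n₂/n₁.
θ_c = arcsin(0.6305) = 39.08°.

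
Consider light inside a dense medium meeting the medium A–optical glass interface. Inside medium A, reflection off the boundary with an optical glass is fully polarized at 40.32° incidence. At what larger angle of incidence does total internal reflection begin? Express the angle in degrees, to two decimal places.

n₂/n₁ = tan 40.32° = 0.8487; the critical angle satisfies sin θ_c = n₂/n₁.
θ_c = arcsin(0.8487) = 58.07°.

θ_c ≈ 58.07°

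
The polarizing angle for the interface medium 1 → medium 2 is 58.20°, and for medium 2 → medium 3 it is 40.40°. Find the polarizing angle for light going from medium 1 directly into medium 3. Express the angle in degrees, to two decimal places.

n₂/n₁ = tan 58.20° = 1.6128 and n₃/n₂ = tan 40.40° = 0.8511.
Multiplying, n₃/n₁ = 1.6128 × 0.8511 = 1.3726, and θ_B(1→3) = arctan 1.3726 = 53.93°.

θ_B ≈ 53.93°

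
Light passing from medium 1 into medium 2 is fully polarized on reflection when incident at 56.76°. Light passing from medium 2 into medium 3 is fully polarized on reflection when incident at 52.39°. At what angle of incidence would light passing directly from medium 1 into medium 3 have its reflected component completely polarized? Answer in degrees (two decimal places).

n₂/n₁ = tan 56.76° = 1.5258 and n₃/n₂ = tan 52.39° = 1.2981.
Multiplying, n₃/n₁ = 1.5258 × 1.2981 = 1.9806, and θ_B(1→3) = arctan 1.9806 = 63.21°.

θ_B ≈ 63.21°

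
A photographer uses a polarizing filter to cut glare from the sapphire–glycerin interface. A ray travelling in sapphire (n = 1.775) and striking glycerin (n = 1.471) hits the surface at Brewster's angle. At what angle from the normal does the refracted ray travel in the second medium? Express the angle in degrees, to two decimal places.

θ_t ≈ 50.35°

θ_B = arctan(n₂/n₁) = arctan(1.471/1.775) = 39.65°.
Since θ_B + θ_t = 90° at Brewster incidence, θ_t = 90° − 39.65° = 50.35°.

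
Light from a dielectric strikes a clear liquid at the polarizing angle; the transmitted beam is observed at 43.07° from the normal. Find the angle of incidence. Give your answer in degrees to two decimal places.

Since the reflected and refracted rays are at right angles at the polarizing angle, θ_B + θ_t = 90°.
θ_B = 90° − 43.07° = 46.93°.

θ_B ≈ 46.93°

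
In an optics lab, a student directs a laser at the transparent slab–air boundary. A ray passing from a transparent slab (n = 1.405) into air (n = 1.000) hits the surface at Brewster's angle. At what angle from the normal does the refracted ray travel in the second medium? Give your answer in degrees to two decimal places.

tan θ_B = n₂/n₁ = 1.000/1.405 = 0.7117, so θ_B = 35.44°.
Since θ_B + θ_t = 90° at Brewster incidence, θ_t = 90° − 35.44° = 54.56°.

θ_t ≈ 54.56°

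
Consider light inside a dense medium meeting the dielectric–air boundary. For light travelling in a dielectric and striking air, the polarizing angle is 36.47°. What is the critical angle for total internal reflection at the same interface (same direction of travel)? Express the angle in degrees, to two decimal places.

tan θ_B = n₂/n₁ = tan 36.47° = 0.7392.
Total internal reflection: sin θ_c = n₂/n₁ = 0.7392.
θ_c = arcsin(0.7392) = 47.66°.

θ_c ≈ 47.66°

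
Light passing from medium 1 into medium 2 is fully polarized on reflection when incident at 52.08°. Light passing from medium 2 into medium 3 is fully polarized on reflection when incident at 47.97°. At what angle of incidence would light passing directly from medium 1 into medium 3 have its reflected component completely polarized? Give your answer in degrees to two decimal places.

θ_B ≈ 54.92°

n₂/n₁ = tan 52.08° = 1.2836 and n₃/n₂ = tan 47.97° = 1.1094.
n₃/n₁ = 1.4241. Then tan θ_B(1→3) = n₃/n₁, so θ_B(1→3) = arctan(1.4241) = 54.92°.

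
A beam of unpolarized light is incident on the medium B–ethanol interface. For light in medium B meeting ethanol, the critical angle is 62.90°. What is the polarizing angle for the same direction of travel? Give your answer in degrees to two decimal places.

θ_B ≈ 41.68°

n₂/n₁ = sin θ_c = sin 62.90° = 0.8902.
tan θ_B equals the same ratio, so θ_B = arctan(0.8902) = 41.68°.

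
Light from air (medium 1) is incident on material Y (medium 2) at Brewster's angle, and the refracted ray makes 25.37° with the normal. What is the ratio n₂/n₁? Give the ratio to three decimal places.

At Brewster incidence θ_B = 90° − θ_t = 90° − 25.37° = 64.63°.
tan θ_B = n₂/n₁, so n₂/n₁ = tan 64.63° = 2.109.

n₂/n₁ ≈ 2.109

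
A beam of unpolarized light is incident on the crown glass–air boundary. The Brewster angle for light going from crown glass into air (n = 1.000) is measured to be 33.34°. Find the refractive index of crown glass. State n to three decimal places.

n ≈ 1.520

Full polarization of the reflected beam means tan θ_B = n₂/n₁, where n₁ is the incident medium (crown glass).
n₁ = n₂ / tan θ_B = 1.000 / tan 33.34° = 1.520.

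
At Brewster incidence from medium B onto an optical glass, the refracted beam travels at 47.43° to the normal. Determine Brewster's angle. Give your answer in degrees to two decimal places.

Since the reflected and refracted rays are at right angles at the polarizing angle, θ_B + θ_t = 90°.
θ_B = 90° − 47.43° = 42.57°.

θ_B ≈ 42.57°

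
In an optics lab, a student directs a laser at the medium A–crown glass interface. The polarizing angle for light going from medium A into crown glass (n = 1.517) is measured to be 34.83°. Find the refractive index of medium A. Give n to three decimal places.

At the polarizing angle, tan θ_B = n₂/n₁ with n₁ on the incident side (medium A) and n₂ on the transmitted side (crown glass).
n₁ = n₂ / tan θ_B = 1.517 / tan 34.83° = 2.180.

n ≈ 2.180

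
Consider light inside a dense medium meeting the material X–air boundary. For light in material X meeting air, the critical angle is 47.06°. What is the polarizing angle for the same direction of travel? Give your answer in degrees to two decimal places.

θ_B ≈ 36.21°

n₂/n₁ = sin θ_c = sin 47.06° = 0.7321.
tan θ_B equals the same ratio, so θ_B = arctan(0.7321) = 36.21°.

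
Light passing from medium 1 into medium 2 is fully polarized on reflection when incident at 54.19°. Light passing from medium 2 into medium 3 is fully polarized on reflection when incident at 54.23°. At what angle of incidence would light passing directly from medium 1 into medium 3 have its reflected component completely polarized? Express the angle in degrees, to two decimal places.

θ_B ≈ 62.54°

n₂/n₁ = tan 54.19° = 1.3860 and n₃/n₂ = tan 54.23° = 1.3881.
n₃/n₁ = 1.9239. Then tan θ_B(1→3) = n₃/n₁, so θ_B(1→3) = arctan(1.9239) = 62.54°.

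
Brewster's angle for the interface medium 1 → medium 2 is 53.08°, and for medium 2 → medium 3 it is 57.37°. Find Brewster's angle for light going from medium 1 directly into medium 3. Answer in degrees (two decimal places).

θ_B ≈ 64.31°

Each Brewster angle gives a ratio: n₂/n₁ = tan 53.08° = 1.3309, n₃/n₂ = tan 57.37° = 1.5619.
n₃/n₁ = 2.0787. Then tan θ_B(1→3) = n₃/n₁, so θ_B(1→3) = arctan(2.0787) = 64.31°.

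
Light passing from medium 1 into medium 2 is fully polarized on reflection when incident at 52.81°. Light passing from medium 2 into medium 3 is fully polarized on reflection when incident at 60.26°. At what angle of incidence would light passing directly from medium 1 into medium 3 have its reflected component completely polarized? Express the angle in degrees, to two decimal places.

n₂/n₁ = tan 52.81° = 1.3179 and n₃/n₂ = tan 60.26° = 1.7503.
Multiplying, n₃/n₁ = 1.3179 × 1.7503 = 2.3068, and θ_B(1→3) = arctan 2.3068 = 66.56°.

θ_B ≈ 66.56°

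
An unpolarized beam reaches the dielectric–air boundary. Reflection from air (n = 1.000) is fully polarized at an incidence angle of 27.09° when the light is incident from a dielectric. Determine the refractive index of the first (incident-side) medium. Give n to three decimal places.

Brewster's law: tan θ_B = n₂/n₁ (light incident in a dielectric, refracted into air).
n₁ = n₂ / tan θ_B = 1.000 / tan 27.09° = 1.955.

n ≈ 1.955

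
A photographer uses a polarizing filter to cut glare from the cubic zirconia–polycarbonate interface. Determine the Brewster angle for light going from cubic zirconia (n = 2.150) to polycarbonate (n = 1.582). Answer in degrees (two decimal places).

θ_B ≈ 36.35°

Brewster's condition: tan θ_B = n₂/n₁ = 1.582/2.150 = 0.7358.
θ_B = arctan(0.7358) = 36.35°.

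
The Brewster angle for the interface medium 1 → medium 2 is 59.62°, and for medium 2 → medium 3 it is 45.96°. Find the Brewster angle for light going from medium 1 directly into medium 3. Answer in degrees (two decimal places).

n₂/n₁ = tan 59.62° = 1.7058 and n₃/n₂ = tan 45.96° = 1.0341.
So n₃/n₁ = (n₂/n₁)(n₃/n₂) = 1.7058 × 1.0341 = 1.7640.
θ_B(1→3) = arctan(1.7640) = 60.45°.

θ_B ≈ 60.45°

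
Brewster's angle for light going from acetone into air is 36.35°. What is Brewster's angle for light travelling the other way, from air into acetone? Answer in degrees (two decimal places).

The two Brewster angles are complementary: θ_B' = 90° − θ_B = 90° − 36.35° = 53.65°.

θ_B' ≈ 53.65°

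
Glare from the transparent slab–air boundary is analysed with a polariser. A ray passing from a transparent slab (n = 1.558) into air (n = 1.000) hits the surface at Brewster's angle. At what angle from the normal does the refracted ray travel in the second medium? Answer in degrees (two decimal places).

θ_B = arctan(n₂/n₁) = arctan(1.000/1.558) = 32.69°.
The refracted ray is perpendicular to the reflected ray, so θ_t = 90° − θ_B = 57.31°.

θ_t ≈ 57.31°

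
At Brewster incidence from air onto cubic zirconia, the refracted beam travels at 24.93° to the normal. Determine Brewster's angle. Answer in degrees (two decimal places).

At Brewster's angle the reflected and refracted rays are perpendicular, so θ_B + θ_t = 90°.
θ_B = 90° − 24.93° = 65.07°.

θ_B ≈ 65.07°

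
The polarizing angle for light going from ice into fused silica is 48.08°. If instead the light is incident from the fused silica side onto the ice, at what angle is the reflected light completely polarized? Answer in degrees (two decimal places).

θ_B' ≈ 41.92°

tan θ_B' = n₁/n₂ = 1/tan θ_B, so θ_B' = 90° − θ_B.
θ_B' = 90° − 48.08° = 41.92°.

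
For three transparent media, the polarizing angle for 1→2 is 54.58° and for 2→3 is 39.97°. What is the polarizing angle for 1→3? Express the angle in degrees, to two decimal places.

θ_B ≈ 49.69°

Each Brewster angle gives a ratio: n₂/n₁ = tan 54.58° = 1.4061, n₃/n₂ = tan 39.97° = 0.8382.
n₃/n₁ = 1.1786. Then tan θ_B(1→3) = n₃/n₁, so θ_B(1→3) = arctan(1.1786) = 49.69°.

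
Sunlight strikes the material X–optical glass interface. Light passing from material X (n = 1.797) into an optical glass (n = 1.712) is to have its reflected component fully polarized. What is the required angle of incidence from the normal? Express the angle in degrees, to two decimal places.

θ_B ≈ 43.61°

tan θ_B = n₂/n₁ = 1.712/1.797 = 0.9527.
θ_B = arctan(0.9527) = 43.61°.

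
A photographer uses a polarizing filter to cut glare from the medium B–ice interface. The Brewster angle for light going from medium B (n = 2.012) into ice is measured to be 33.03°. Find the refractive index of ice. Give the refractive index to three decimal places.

Full polarization of the reflected beam means tan θ_B = n₂/n₁, where n₁ is the incident medium (medium B).
n₂ = n₁ tan θ_B = 2.012 × tan 33.03° = 1.308.

n ≈ 1.308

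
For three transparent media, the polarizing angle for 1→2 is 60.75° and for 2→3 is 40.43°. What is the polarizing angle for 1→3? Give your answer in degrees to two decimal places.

Each Brewster angle gives a ratio: n₂/n₁ = tan 60.75° = 1.7856, n₃/n₂ = tan 40.43° = 0.8520.
Multiplying, n₃/n₁ = 1.7856 × 0.8520 = 1.5213, and θ_B(1→3) = arctan 1.5213 = 56.68°.

θ_B ≈ 56.68°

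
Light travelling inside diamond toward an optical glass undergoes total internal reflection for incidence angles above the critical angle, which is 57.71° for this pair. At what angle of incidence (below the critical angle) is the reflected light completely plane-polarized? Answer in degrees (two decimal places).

θ_B ≈ 40.21°

sin θ_c = n₂/n₁, so n₂/n₁ = sin 57.71° = 0.8454.
Brewster: tan θ_B = n₂/n₁ = 0.8454.
θ_B = arctan(0.8454) = 40.21°.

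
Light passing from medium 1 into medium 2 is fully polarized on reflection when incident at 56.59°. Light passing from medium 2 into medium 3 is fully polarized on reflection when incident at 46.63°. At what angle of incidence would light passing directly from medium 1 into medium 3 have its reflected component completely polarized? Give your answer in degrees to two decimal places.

n₂/n₁ = tan 56.59° = 1.5160 and n₃/n₂ = tan 46.63° = 1.0586.
n₃/n₁ = 1.6048. Then tan θ_B(1→3) = n₃/n₁, so θ_B(1→3) = arctan(1.6048) = 58.07°.

θ_B ≈ 58.07°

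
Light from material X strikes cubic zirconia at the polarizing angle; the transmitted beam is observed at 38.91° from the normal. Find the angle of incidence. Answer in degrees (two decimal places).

θ_B ≈ 51.09°

At Brewster's angle the reflected and refracted rays are perpendicular, so θ_B + θ_t = 90°.
So θ_B = 90° − θ_t = 90° − 38.91° = 51.09°.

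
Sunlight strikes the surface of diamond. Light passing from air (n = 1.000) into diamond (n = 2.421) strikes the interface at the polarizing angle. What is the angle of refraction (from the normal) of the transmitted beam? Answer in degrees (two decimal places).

θ_t ≈ 22.44°

First find Brewster's angle: tan θ_B = 2.421/1.000 = 2.4210, giving θ_B = 67.56°.
At Brewster's angle the reflected and refracted rays are perpendicular, so θ_t = 90° − θ_B = 90° − 67.56° = 22.44°.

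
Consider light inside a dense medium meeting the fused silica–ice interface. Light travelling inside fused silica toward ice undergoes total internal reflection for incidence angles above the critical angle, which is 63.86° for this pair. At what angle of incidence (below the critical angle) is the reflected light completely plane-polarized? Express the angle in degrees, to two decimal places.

θ_B ≈ 41.91°

At the critical angle sin θ_c = n₂/n₁, giving n₂/n₁ = sin 63.86° = 0.8977.
Then tan θ_B = n₂/n₁ = 0.8977, so θ_B = arctan 0.8977 = 41.91°.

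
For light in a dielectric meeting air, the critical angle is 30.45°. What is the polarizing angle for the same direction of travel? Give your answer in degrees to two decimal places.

θ_B ≈ 26.88°

n₂/n₁ = sin θ_c = sin 30.45° = 0.5068.
tan θ_B equals the same ratio, so θ_B = arctan(0.5068) = 26.88°.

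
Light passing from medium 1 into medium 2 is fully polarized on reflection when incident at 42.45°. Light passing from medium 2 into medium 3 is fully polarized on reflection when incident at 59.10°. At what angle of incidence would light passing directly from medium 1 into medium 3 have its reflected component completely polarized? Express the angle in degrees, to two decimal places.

θ_B ≈ 56.80°

Each Brewster angle gives a ratio: n₂/n₁ = tan 42.45° = 0.9147, n₃/n₂ = tan 59.10° = 1.6709.
So n₃/n₁ = (n₂/n₁)(n₃/n₂) = 0.9147 × 1.6709 = 1.5284.
θ_B(1→3) = arctan(1.5284) = 56.80°.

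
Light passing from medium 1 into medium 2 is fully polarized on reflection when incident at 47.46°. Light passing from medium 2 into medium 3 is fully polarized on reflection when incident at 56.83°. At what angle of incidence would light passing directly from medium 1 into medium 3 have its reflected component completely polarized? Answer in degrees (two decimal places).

θ_B ≈ 59.05°

Each Brewster angle gives a ratio: n₂/n₁ = tan 47.46° = 1.0898, n₃/n₂ = tan 56.83° = 1.5299.
Multiplying, n₃/n₁ = 1.0898 × 1.5299 = 1.6673, and θ_B(1→3) = arctan 1.6673 = 59.05°.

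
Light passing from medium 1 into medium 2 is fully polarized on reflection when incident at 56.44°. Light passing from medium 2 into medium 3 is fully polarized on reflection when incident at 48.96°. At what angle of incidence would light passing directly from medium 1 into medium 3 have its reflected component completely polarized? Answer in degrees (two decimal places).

n₂/n₁ = tan 56.44° = 1.5074 and n₃/n₂ = tan 48.96° = 1.1487.
n₃/n₁ = 1.7316. Then tan θ_B(1→3) = n₃/n₁, so θ_B(1→3) = arctan(1.7316) = 59.99°.

θ_B ≈ 59.99°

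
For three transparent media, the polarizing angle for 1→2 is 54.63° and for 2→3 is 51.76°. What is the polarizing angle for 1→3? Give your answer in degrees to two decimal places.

θ_B ≈ 60.78°

Each Brewster angle gives a ratio: n₂/n₁ = tan 54.63° = 1.4087, n₃/n₂ = tan 51.76° = 1.2689.
Multiplying, n₃/n₁ = 1.4087 × 1.2689 = 1.7876, and θ_B(1→3) = arctan 1.7876 = 60.78°.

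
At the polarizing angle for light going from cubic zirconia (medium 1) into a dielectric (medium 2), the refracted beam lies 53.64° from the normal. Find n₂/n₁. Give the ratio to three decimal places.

n₂/n₁ ≈ 0.736

At Brewster incidence θ_B = 90° − θ_t = 90° − 53.64° = 36.36°.
tan θ_B = n₂/n₁, so n₂/n₁ = tan 36.36° = 0.736.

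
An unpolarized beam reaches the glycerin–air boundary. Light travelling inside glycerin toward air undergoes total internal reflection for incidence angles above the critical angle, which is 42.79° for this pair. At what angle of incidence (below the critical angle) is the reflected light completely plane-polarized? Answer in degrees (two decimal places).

θ_B ≈ 34.19°

sin θ_c = n₂/n₁, so n₂/n₁ = sin 42.79° = 0.6793.
Brewster: tan θ_B = n₂/n₁ = 0.6793.
θ_B = arctan(0.6793) = 34.19°.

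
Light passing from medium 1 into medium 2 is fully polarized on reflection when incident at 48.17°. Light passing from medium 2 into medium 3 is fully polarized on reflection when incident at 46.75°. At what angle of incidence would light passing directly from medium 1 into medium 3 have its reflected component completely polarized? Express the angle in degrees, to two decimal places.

Each Brewster angle gives a ratio: n₂/n₁ = tan 48.17° = 1.1173, n₃/n₂ = tan 46.75° = 1.0630.
So n₃/n₁ = (n₂/n₁)(n₃/n₂) = 1.1173 × 1.0630 = 1.1877.
θ_B(1→3) = arctan(1.1877) = 49.90°.

θ_B ≈ 49.90°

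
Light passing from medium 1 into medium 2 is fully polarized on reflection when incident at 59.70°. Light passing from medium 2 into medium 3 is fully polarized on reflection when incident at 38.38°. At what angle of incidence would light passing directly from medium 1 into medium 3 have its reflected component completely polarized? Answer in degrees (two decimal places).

tan θ_B(1→2) = n₂/n₁ = tan 59.70° = 1.7113.
tan θ_B(2→3) = n₃/n₂ = tan 38.38° = 0.7920.
Multiplying, n₃/n₁ = 1.7113 × 0.7920 = 1.3554, and θ_B(1→3) = arctan 1.3554 = 53.58°.

θ_B ≈ 53.58°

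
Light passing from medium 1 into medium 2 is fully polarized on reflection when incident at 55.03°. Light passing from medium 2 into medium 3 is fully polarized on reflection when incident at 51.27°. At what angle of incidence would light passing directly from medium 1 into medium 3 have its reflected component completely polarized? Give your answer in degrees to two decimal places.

θ_B ≈ 60.71°

n₂/n₁ = tan 55.03° = 1.4297 and n₃/n₂ = tan 51.27° = 1.2469.
n₃/n₁ = 1.7827. Then tan θ_B(1→3) = n₃/n₁, so θ_B(1→3) = arctan(1.7827) = 60.71°.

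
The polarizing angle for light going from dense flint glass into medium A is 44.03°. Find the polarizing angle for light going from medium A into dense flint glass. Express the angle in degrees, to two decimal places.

The two Brewster angles are complementary: θ_B' = 90° − θ_B = 90° − 44.03° = 45.97°.

θ_B' ≈ 45.97°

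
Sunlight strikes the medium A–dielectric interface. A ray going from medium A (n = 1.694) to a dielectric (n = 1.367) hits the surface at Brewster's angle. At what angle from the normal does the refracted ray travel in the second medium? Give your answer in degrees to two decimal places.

θ_t ≈ 51.10°

tan θ_B = n₂/n₁ = 1.367/1.694 = 0.8070, so θ_B = 38.90°.
Since θ_B + θ_t = 90° at Brewster incidence, θ_t = 90° − 38.90° = 51.10°.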